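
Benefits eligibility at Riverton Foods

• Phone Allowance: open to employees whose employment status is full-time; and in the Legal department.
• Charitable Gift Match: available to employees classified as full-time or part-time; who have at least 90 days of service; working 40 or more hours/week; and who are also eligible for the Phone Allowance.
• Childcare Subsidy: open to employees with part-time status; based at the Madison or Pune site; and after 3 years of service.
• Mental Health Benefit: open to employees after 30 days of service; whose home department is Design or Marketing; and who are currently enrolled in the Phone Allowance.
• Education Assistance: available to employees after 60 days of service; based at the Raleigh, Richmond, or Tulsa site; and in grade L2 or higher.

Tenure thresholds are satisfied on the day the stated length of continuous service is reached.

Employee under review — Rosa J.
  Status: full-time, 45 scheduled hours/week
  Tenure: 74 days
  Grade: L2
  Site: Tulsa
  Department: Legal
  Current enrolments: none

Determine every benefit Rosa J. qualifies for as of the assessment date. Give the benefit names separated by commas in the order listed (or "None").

Phone Allowance, Education Assistance

Phone Allowance — status full-time ✓; dept Legal ✓ → eligible.
Charitable Gift Match — status full-time ✓; service 74 days < 90 days ✗ → not eligible.
Childcare Subsidy — status full-time ✗ (requires part-time) → not eligible.
Mental Health Benefit — service 74 days ≥ 30 days ✓; dept Legal ✗ → not eligible.
Education Assistance — service 74 days ≥ 60 days ✓; site Tulsa ✓; grade L2 ≥ L2 ✓ → eligible.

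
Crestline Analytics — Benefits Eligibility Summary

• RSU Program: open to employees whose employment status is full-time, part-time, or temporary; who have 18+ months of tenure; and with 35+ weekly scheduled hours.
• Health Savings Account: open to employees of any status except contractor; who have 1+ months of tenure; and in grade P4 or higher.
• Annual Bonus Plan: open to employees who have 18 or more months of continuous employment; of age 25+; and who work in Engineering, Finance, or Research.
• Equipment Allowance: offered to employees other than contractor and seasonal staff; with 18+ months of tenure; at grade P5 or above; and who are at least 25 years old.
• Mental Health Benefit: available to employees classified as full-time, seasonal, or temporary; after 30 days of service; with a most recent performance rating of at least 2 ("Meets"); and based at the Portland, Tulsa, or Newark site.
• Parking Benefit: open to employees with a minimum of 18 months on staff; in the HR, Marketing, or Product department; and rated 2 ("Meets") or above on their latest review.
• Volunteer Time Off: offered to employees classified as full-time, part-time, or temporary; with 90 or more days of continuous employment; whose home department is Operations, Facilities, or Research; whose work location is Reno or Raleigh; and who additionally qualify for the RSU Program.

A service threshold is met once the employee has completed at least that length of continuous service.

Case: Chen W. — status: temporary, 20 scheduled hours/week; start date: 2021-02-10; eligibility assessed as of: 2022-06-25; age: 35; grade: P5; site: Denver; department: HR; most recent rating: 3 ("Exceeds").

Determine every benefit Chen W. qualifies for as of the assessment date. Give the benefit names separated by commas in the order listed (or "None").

Health Savings Account

Service from 2021-02-10 to 2022-06-25: 500 days.
RSU Program — status temporary ✓; service 500 days < 18 months (≈540 days) ✗ → not eligible.
Health Savings Account — status temporary ✓ (not excluded); service 500 days ≥ 1 month (≈30 days) ✓; grade P5 ≥ P4 ✓ → eligible.
Annual Bonus Plan — service 500 days < 18 months (≈540 days) ✗ → not eligible.
Equipment Allowance — status temporary ✓ (not excluded); service 500 days < 18 months (≈540 days) ✗ → not eligible.
Mental Health Benefit — status temporary ✓; service 500 days ≥ 30 days ✓; rating 3 ≥ 2 ✓; site Denver ✗ (not Portland, Tulsa, or Newark) → not eligible.
Parking Benefit — service 500 days < 18 months (≈540 days) ✗ → not eligible.
Volunteer Time Off — status temporary ✓; service 500 days ≥ 90 days ✓; dept HR ✗ → not eligible.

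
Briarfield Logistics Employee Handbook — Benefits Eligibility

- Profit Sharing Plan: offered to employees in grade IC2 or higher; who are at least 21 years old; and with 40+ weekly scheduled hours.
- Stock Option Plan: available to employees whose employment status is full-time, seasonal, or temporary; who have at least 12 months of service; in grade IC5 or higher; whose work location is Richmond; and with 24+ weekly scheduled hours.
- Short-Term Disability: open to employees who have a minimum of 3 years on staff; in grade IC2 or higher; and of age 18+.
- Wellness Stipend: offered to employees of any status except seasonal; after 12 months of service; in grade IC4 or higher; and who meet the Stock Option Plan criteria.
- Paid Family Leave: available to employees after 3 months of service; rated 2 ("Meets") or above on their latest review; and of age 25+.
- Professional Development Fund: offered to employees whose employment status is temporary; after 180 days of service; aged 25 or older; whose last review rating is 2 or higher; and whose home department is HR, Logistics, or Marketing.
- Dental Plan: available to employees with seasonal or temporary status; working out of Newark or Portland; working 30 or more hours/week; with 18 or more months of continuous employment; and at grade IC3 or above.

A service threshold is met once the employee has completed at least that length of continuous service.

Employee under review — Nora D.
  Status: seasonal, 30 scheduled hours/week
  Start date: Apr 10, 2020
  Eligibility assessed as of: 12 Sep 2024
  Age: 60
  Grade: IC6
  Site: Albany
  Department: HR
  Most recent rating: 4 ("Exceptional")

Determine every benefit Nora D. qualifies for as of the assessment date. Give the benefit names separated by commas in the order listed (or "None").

Service from Apr 10, 2020 to 12 Sep 2024: 1616 days.
Profit Sharing Plan — grade IC6 ≥ IC2 ✓; age 60 ≥ 21 ✓; 30 hrs/wk < 40 ✗ → not eligible.
Stock Option Plan — status seasonal ✓; service 1616 days ≥ 12 months (≈360 days) ✓; grade IC6 ≥ IC5 ✓; site Albany ✗ (not Richmond) → not eligible.
Short-Term Disability — service 1616 days ≥ 3 years (≈1095 days) ✓; grade IC6 ≥ IC2 ✓; age 60 ≥ 18 ✓ → eligible.
Wellness Stipend — status seasonal ✗ (excluded) → not eligible.
Paid Family Leave — service 1616 days ≥ 3 months (≈90 days) ✓; rating 4 ≥ 2 ✓; age 60 ≥ 25 ✓ → eligible.
Professional Development Fund — status seasonal ✗ (requires temporary) → not eligible.
Dental Plan — status seasonal ✓; site Albany ✗ (not Newark or Portland) → not eligible.

Short-Term Disability, Paid Family Leave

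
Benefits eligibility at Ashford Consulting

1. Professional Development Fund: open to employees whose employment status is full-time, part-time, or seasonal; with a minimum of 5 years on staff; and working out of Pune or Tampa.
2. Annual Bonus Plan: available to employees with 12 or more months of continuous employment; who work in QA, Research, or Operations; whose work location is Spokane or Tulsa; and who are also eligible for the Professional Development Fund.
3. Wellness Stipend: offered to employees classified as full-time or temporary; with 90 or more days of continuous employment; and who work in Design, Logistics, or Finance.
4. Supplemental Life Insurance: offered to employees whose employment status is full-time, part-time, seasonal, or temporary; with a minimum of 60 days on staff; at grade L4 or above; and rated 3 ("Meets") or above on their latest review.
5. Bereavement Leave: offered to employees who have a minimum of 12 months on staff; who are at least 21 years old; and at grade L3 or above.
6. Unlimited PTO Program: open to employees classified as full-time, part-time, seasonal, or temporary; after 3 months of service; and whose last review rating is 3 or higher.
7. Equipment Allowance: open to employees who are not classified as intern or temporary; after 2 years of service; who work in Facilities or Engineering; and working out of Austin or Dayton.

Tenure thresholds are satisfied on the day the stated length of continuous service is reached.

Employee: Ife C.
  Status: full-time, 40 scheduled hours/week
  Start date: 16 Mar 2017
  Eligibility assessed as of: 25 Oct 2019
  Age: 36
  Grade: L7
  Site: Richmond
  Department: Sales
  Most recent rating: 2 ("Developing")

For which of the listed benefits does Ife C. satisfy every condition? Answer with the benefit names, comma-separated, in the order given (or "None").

Bereavement Leave

Service from 16 Mar 2017 to 25 Oct 2019: 953 days.
Professional Development Fund — status full-time ✓; service 953 days < 5 years (≈1825 days) ✗ → not eligible.
Annual Bonus Plan — service 953 days ≥ 12 months (≈360 days) ✓; dept Sales ✗ → not eligible.
Wellness Stipend — status full-time ✓; service 953 days ≥ 90 days ✓; dept Sales ✗ → not eligible.
Supplemental Life Insurance — status full-time ✓; service 953 days ≥ 60 days ✓; grade L7 ≥ L4 ✓; rating 2 < 3 ✗ → not eligible.
Bereavement Leave — service 953 days ≥ 12 months (≈360 days) ✓; age 36 ≥ 21 ✓; grade L7 ≥ L3 ✓ → eligible.
Unlimited PTO Program — status full-time ✓; service 953 days ≥ 3 months (≈90 days) ✓; rating 2 < 3 ✗ → not eligible.
Equipment Allowance — status full-time ✓ (not excluded); service 953 days ≥ 2 years (≈730 days) ✓; dept Sales ✗ → not eligible.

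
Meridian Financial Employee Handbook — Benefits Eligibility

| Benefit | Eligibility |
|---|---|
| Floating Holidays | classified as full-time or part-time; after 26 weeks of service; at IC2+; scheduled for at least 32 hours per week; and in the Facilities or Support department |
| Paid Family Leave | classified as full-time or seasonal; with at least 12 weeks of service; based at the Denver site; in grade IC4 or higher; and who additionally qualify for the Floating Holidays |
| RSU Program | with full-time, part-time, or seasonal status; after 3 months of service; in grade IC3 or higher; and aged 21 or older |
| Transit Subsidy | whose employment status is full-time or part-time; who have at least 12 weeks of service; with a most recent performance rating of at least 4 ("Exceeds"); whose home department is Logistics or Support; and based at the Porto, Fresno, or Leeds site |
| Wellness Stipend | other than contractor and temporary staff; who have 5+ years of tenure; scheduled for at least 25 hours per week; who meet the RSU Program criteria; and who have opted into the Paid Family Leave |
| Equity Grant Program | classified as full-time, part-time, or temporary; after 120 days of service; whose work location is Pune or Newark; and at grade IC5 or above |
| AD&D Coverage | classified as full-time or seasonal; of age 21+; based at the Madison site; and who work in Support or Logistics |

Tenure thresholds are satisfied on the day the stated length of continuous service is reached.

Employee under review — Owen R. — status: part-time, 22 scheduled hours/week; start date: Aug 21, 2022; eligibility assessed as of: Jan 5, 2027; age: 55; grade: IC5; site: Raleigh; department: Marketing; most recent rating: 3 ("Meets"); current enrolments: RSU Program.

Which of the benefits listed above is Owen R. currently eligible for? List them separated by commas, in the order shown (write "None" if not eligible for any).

Service from Aug 21, 2022 to Jan 5, 2027: 1598 days.
Floating Holidays — status part-time ✓; service 1598 days ≥ 26 weeks (≈182 days) ✓; grade IC5 ≥ IC2 ✓; 22 hrs/wk < 32 ✗ → not eligible.
Paid Family Leave — status part-time ✗ (requires full-time or seasonal) → not eligible.
RSU Program — status part-time ✓; service 1598 days ≥ 3 months (≈90 days) ✓; grade IC5 ≥ IC3 ✓; age 55 ≥ 21 ✓ → eligible.
Transit Subsidy — status part-time ✓; service 1598 days ≥ 12 weeks (≈84 days) ✓; rating 3 < 4 ✗ → not eligible.
Wellness Stipend — status part-time ✓ (not excluded); service 1598 days < 5 years (≈1825 days) ✗ → not eligible.
Equity Grant Program — status part-time ✓; service 1598 days ≥ 120 days ✓; site Raleigh ✗ (not Pune or Newark) → not eligible.
AD&D Coverage — status part-time ✗ (requires full-time or seasonal) → not eligible.

RSU Program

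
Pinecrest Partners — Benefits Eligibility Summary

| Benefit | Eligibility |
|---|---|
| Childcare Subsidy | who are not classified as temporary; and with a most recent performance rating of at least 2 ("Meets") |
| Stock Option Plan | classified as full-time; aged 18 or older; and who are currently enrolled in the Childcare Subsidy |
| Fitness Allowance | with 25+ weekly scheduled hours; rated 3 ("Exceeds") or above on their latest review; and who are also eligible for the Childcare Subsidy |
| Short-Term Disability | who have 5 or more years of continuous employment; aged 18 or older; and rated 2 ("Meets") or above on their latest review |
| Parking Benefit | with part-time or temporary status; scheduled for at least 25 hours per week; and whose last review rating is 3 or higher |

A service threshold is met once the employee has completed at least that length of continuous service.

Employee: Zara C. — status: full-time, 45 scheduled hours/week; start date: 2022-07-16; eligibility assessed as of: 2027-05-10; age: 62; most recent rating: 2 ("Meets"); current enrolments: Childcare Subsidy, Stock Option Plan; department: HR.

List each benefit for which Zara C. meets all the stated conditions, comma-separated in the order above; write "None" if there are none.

Service from 2022-07-16 to 2027-05-10: 1759 days.
Childcare Subsidy — status full-time ✓ (not excluded); rating 2 ≥ 2 ✓ → eligible.
Stock Option Plan — status full-time ✓; age 62 ≥ 18 ✓; enrolled in Childcare Subsidy ✓ → eligible.
Fitness Allowance — 45 hrs/wk ≥ 25 ✓; rating 2 < 3 ✗ → not eligible.
Short-Term Disability — service 1759 days < 5 years (≈1825 days) ✗ → not eligible.
Parking Benefit — status full-time ✗ (requires part-time or temporary) → not eligible.

Childcare Subsidy, Stock Option Plan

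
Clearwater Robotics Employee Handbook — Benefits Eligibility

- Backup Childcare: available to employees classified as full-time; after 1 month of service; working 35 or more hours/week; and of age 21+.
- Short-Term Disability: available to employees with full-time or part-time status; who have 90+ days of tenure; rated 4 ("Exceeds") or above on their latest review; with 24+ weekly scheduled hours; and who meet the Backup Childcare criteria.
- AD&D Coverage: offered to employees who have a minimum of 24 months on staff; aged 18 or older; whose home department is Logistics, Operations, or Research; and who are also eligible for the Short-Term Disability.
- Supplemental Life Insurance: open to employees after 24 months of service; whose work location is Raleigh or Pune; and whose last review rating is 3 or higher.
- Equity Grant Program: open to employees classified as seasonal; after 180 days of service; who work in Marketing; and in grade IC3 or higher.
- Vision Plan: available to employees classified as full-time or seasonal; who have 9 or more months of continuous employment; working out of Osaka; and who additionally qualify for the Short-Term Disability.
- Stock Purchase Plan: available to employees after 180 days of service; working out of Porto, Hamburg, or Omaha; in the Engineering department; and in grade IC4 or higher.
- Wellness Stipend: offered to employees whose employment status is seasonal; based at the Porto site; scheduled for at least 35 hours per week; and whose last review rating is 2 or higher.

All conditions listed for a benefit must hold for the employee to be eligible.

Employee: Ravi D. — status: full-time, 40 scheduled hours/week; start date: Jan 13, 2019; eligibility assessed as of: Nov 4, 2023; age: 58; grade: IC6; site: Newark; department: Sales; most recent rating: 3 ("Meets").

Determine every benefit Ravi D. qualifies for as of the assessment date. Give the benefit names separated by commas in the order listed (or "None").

Backup Childcare

Service from Jan 13, 2019 to Nov 4, 2023: 1756 days.
Backup Childcare — status full-time ✓; service 1756 days ≥ 1 month (≈30 days) ✓; 40 hrs/wk ≥ 35 ✓; age 58 ≥ 21 ✓ → eligible.
Short-Term Disability — status full-time ✓; service 1756 days ≥ 90 days ✓; rating 3 < 4 ✗ → not eligible.
AD&D Coverage — service 1756 days ≥ 24 months (≈720 days) ✓; age 58 ≥ 18 ✓; dept Sales ✗ → not eligible.
Supplemental Life Insurance — service 1756 days ≥ 24 months (≈720 days) ✓; site Newark ✗ (not Raleigh or Pune) → not eligible.
Equity Grant Program — status full-time ✗ (requires seasonal) → not eligible.
Vision Plan — status full-time ✓; service 1756 days ≥ 9 months (≈270 days) ✓; site Newark ✗ (not Osaka) → not eligible.
Stock Purchase Plan — service 1756 days ≥ 180 days ✓; site Newark ✗ (not Porto, Hamburg, or Omaha) → not eligible.
Wellness Stipend — status full-time ✗ (requires seasonal) → not eligible.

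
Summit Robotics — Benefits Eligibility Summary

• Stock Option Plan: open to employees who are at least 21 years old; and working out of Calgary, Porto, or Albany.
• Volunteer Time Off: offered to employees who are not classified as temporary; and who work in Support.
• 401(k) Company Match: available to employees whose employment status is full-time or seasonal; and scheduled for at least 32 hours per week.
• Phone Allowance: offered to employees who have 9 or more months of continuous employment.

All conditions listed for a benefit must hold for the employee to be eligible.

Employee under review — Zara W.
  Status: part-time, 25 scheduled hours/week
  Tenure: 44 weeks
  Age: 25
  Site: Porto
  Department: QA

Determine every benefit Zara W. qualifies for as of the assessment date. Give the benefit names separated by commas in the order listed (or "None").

Stock Option Plan, Phone Allowance

Stock Option Plan — age 25 ≥ 21 ✓; site Porto ✓ → eligible.
Volunteer Time Off — status part-time ✓ (not excluded); dept QA ✗ → not eligible.
401(k) Company Match — status part-time ✗ (requires full-time or seasonal) → not eligible.
Phone Allowance — service 44 weeks ≥ 9 months (≈270 days) ✓ → eligible.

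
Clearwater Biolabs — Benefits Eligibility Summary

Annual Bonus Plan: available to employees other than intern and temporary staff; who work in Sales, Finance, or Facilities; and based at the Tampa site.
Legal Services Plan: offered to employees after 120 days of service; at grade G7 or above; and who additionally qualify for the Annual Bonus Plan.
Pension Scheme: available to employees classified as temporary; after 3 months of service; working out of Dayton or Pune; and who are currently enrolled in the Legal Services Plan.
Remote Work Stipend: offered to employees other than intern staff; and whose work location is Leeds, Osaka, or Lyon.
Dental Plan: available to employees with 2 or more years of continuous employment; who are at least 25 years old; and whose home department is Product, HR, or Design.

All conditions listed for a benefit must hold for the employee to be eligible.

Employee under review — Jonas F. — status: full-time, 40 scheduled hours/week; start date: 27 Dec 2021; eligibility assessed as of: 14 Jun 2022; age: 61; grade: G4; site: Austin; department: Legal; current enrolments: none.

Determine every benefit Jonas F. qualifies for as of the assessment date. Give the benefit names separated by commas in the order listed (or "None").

None

Service from 27 Dec 2021 to 14 Jun 2022: 169 days.
Annual Bonus Plan — status full-time ✓ (not excluded); dept Legal ✗ → not eligible.
Legal Services Plan — service 169 days ≥ 120 days ✓; grade G4 < G7 ✗ → not eligible.
Pension Scheme — status full-time ✗ (requires temporary) → not eligible.
Remote Work Stipend — status full-time ✓ (not excluded); site Austin ✗ (not Leeds, Osaka, or Lyon) → not eligible.
Dental Plan — service 169 days < 2 years (≈730 days) ✗ → not eligible.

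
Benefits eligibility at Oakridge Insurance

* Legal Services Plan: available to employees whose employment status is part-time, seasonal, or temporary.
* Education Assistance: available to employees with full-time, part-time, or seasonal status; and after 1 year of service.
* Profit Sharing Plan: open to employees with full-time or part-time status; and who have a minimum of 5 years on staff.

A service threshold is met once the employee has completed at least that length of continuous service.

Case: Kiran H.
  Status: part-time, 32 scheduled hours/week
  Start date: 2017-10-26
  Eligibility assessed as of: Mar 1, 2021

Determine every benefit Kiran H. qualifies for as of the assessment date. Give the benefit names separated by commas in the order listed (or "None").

Service from 2017-10-26 to Mar 1, 2021: 1222 days.
Legal Services Plan — status part-time ✓ → eligible.
Education Assistance — status part-time ✓; service 1222 days ≥ 1 year (≈365 days) ✓ → eligible.
Profit Sharing Plan — status part-time ✓; service 1222 days < 5 years (≈1825 days) ✗ → not eligible.

Legal Services Plan, Education Assistance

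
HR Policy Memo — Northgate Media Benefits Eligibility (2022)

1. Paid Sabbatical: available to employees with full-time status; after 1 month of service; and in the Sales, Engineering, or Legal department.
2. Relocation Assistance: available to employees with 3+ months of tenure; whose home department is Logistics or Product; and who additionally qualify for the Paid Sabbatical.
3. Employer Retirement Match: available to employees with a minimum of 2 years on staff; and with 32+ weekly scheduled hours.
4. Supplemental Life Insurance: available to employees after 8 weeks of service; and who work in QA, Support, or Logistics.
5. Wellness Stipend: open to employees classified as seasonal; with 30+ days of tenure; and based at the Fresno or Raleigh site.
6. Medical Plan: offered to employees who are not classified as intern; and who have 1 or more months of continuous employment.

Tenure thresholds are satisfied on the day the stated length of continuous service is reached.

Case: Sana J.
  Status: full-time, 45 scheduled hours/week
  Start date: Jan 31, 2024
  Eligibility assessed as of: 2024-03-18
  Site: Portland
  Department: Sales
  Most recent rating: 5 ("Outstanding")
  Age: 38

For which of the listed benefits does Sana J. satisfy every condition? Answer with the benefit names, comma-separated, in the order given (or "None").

Service from Jan 31, 2024 to 2024-03-18: 47 days.
Paid Sabbatical — status full-time ✓; service 47 days ≥ 1 month (≈30 days) ✓; dept Sales ✓ → eligible.
Relocation Assistance — service 47 days < 3 months (≈90 days) ✗ → not eligible.
Employer Retirement Match — service 47 days < 2 years (≈730 days) ✗ → not eligible.
Supplemental Life Insurance — service 47 days < 8 weeks (≈56 days) ✗ → not eligible.
Wellness Stipend — status full-time ✗ (requires seasonal) → not eligible.
Medical Plan — status full-time ✓ (not excluded); service 47 days ≥ 1 month (≈30 days) ✓ → eligible.

Paid Sabbatical, Medical Plan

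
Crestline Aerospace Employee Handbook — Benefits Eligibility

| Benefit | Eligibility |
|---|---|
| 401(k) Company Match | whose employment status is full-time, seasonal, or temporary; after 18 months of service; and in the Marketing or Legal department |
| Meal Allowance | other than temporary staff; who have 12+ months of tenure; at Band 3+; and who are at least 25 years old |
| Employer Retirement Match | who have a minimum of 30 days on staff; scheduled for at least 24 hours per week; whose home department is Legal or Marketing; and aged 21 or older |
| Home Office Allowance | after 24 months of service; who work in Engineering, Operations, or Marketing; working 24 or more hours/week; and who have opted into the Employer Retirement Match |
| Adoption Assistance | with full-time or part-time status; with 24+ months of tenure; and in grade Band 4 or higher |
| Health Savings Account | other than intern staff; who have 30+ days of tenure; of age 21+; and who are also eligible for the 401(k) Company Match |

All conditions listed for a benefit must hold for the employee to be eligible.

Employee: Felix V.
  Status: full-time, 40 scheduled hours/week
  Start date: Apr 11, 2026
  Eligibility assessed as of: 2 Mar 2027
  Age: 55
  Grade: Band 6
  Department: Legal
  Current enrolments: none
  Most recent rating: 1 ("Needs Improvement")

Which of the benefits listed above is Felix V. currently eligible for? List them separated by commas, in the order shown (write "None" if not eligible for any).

Service from Apr 11, 2026 to 2 Mar 2027: 325 days.
401(k) Company Match — status full-time ✓; service 325 days < 18 months (≈540 days) ✗ → not eligible.
Meal Allowance — status full-time ✓ (not excluded); service 325 days < 12 months (≈360 days) ✗ → not eligible.
Employer Retirement Match — service 325 days ≥ 30 days ✓; 40 hrs/wk ≥ 24 ✓; dept Legal ✓; age 55 ≥ 21 ✓ → eligible.
Home Office Allowance — service 325 days < 24 months (≈720 days) ✗ → not eligible.
Adoption Assistance — status full-time ✓; service 325 days < 24 months (≈720 days) ✗ → not eligible.
Health Savings Account — status full-time ✓ (not excluded); service 325 days ≥ 30 days ✓; age 55 ≥ 21 ✓; not eligible for 401(k) Company Match ✗ → not eligible.

Employer Retirement Match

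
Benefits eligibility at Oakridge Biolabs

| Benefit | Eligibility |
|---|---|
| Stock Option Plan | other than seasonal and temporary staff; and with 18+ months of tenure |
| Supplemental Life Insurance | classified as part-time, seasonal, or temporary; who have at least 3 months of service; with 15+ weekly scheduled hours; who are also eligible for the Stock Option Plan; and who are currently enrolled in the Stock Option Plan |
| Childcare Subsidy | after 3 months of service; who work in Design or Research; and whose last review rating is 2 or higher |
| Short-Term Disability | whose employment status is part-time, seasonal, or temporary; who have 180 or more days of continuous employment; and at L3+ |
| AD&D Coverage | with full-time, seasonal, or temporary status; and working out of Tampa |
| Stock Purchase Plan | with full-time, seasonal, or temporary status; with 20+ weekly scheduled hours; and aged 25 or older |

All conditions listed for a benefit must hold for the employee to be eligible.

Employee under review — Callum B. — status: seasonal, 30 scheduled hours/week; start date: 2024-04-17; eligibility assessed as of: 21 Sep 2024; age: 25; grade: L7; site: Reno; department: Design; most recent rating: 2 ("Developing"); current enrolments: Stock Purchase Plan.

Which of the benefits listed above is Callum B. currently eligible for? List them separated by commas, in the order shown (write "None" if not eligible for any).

Childcare Subsidy, Stock Purchase Plan

Service from 2024-04-17 to 21 Sep 2024: 157 days.
Stock Option Plan — status seasonal ✗ (excluded) → not eligible.
Supplemental Life Insurance — status seasonal ✓; service 157 days ≥ 3 months (≈90 days) ✓; 30 hrs/wk ≥ 15 ✓; not eligible for Stock Option Plan ✗ → not eligible.
Childcare Subsidy — service 157 days ≥ 3 months (≈90 days) ✓; dept Design ✓; rating 2 ≥ 2 ✓ → eligible.
Short-Term Disability — status seasonal ✓; service 157 days < 180 days ✗ → not eligible.
AD&D Coverage — status seasonal ✓; site Reno ✗ (not Tampa) → not eligible.
Stock Purchase Plan — status seasonal ✓; 30 hrs/wk ≥ 20 ✓; age 25 ≥ 25 ✓ → eligible.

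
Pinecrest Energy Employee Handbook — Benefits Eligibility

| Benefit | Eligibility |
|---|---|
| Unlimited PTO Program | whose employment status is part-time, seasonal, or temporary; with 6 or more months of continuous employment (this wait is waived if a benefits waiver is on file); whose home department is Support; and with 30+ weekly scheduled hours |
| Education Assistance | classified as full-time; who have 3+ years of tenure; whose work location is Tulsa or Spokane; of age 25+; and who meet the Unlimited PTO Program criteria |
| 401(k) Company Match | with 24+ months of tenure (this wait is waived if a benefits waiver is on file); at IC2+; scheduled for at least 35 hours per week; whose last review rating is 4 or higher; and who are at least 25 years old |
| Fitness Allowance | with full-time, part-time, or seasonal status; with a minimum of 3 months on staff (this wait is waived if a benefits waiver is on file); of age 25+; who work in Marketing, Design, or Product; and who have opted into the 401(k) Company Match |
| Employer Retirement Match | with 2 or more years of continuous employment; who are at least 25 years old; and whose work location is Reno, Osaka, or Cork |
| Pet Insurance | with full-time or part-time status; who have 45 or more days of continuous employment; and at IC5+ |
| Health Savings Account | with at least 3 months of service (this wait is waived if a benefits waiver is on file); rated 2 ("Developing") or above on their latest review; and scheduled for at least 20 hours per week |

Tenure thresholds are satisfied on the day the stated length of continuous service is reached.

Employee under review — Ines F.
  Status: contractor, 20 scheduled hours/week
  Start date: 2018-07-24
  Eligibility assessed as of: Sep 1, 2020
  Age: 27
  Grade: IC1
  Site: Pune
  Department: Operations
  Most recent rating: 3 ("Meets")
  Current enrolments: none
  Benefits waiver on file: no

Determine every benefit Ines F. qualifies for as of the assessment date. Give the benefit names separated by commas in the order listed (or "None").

Health Savings Account

Service from 2018-07-24 to Sep 1, 2020: 770 days.
Unlimited PTO Program — status contractor ✗ (requires part-time, seasonal, or temporary) → not eligible.
Education Assistance — status contractor ✗ (requires full-time) → not eligible.
401(k) Company Match — no waiver, service 770 days ≥ 24 months (≈720 days) ✓; grade IC1 < IC2 ✗ → not eligible.
Fitness Allowance — status contractor ✗ (requires full-time, part-time, or seasonal) → not eligible.
Employer Retirement Match — service 770 days ≥ 2 years (≈730 days) ✓; age 27 ≥ 25 ✓; site Pune ✗ (not Reno, Osaka, or Cork) → not eligible.
Pet Insurance — status contractor ✗ (requires full-time or part-time) → not eligible.
Health Savings Account — no waiver, service 770 days ≥ 3 months (≈90 days) ✓; rating 3 ≥ 2 ✓; 20 hrs/wk ≥ 20 ✓ → eligible.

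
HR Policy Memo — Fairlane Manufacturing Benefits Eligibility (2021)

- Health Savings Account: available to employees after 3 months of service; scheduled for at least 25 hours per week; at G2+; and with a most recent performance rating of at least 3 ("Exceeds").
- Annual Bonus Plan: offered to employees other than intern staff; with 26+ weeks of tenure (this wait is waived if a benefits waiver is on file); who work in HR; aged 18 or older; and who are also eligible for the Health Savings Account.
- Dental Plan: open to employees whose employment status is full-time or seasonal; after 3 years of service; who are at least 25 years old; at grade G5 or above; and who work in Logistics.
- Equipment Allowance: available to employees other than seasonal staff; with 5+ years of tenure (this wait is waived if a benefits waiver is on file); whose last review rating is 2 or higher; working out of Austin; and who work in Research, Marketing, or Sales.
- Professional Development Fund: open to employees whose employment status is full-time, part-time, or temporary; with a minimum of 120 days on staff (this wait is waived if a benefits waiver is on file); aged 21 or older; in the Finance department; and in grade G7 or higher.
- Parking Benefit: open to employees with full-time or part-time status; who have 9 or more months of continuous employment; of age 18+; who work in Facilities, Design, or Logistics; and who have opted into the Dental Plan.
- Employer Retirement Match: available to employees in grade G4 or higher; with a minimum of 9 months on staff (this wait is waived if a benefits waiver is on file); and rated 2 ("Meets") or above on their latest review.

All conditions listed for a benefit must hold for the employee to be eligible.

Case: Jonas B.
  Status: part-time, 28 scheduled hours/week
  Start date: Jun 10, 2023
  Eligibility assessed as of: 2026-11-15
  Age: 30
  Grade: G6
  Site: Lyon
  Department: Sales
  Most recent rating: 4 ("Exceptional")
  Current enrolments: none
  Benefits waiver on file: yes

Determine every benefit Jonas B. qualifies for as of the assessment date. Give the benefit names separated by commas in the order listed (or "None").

Health Savings Account, Employer Retirement Match

Service from Jun 10, 2023 to 2026-11-15: 1254 days.
Health Savings Account — service 1254 days ≥ 3 months (≈90 days) ✓; 28 hrs/wk ≥ 25 ✓; grade G6 ≥ G2 ✓; rating 4 ≥ 3 ✓ → eligible.
Annual Bonus Plan — status part-time ✓ (not excluded); benefits waiver on file ✓; dept Sales ✗ → not eligible.
Dental Plan — status part-time ✗ (requires full-time or seasonal) → not eligible.
Equipment Allowance — status part-time ✓ (not excluded); benefits waiver on file ✓; rating 4 ≥ 2 ✓; site Lyon ✗ (not Austin) → not eligible.
Professional Development Fund — status part-time ✓; benefits waiver on file ✓; age 30 ≥ 21 ✓; dept Sales ✗ → not eligible.
Parking Benefit — status part-time ✓; service 1254 days ≥ 9 months (≈270 days) ✓; age 30 ≥ 18 ✓; dept Sales ✗ → not eligible.
Employer Retirement Match — grade G6 ≥ G4 ✓; benefits waiver on file ✓; rating 4 ≥ 2 ✓ → eligible.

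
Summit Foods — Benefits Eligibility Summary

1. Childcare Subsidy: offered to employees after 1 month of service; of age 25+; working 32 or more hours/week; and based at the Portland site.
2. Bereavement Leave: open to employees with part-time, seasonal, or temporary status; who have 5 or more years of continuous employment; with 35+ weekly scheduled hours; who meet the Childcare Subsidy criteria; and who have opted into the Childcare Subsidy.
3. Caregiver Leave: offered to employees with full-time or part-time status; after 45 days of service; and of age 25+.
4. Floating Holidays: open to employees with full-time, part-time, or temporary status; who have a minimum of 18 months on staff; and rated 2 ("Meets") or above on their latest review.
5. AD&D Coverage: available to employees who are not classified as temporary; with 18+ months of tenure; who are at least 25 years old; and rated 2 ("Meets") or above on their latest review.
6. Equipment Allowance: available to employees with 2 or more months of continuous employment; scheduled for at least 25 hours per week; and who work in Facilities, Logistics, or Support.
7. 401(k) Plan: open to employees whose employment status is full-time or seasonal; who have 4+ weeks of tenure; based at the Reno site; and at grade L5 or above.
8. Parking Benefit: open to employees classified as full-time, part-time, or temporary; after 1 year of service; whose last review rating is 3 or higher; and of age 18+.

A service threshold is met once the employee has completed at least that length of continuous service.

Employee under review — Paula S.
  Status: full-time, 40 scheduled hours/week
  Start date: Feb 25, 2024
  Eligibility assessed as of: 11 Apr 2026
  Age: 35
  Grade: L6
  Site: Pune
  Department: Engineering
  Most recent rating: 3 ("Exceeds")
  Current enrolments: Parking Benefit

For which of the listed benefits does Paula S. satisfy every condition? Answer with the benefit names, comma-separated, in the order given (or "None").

Service from Feb 25, 2024 to 11 Apr 2026: 776 days.
Childcare Subsidy — service 776 days ≥ 1 month (≈30 days) ✓; age 35 ≥ 25 ✓; 40 hrs/wk ≥ 32 ✓; site Pune ✗ (not Portland) → not eligible.
Bereavement Leave — status full-time ✗ (requires part-time, seasonal, or temporary) → not eligible.
Caregiver Leave — status full-time ✓; service 776 days ≥ 45 days ✓; age 35 ≥ 25 ✓ → eligible.
Floating Holidays — status full-time ✓; service 776 days ≥ 18 months (≈540 days) ✓; rating 3 ≥ 2 ✓ → eligible.
AD&D Coverage — status full-time ✓ (not excluded); service 776 days ≥ 18 months (≈540 days) ✓; age 35 ≥ 25 ✓; rating 3 ≥ 2 ✓ → eligible.
Equipment Allowance — service 776 days ≥ 2 months (≈60 days) ✓; 40 hrs/wk ≥ 25 ✓; dept Engineering ✗ → not eligible.
401(k) Plan — status full-time ✓; service 776 days ≥ 4 weeks (≈28 days) ✓; site Pune ✗ (not Reno) → not eligible.
Parking Benefit — status full-time ✓; service 776 days ≥ 1 year (≈365 days) ✓; rating 3 ≥ 3 ✓; age 35 ≥ 18 ✓ → eligible.

Caregiver Leave, Floating Holidays, AD&D Coverage, Parking Benefit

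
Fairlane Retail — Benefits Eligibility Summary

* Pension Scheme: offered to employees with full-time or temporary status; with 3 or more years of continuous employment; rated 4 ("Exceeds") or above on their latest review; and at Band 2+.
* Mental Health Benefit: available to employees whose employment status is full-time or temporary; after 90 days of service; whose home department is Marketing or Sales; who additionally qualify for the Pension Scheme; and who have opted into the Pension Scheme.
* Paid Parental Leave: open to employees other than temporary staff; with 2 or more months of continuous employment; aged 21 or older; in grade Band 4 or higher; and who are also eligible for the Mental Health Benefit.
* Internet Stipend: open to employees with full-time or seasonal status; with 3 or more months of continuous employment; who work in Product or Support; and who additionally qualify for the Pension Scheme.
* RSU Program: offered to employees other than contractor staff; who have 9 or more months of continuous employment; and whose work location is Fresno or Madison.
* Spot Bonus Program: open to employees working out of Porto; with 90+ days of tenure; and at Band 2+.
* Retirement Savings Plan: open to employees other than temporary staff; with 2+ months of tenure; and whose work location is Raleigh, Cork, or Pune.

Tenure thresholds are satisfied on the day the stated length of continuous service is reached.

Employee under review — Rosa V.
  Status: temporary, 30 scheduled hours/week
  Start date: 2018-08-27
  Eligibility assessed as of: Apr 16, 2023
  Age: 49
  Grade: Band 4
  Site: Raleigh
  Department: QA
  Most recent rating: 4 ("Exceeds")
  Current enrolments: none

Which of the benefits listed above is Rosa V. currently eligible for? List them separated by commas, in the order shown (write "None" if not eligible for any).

Pension Scheme

Service from 2018-08-27 to Apr 16, 2023: 1693 days.
Pension Scheme — status temporary ✓; service 1693 days ≥ 3 years (≈1095 days) ✓; rating 4 ≥ 4 ✓; grade Band 4 ≥ Band 2 ✓ → eligible.
Mental Health Benefit — status temporary ✓; service 1693 days ≥ 90 days ✓; dept QA ✗ → not eligible.
Paid Parental Leave — status temporary ✗ (excluded) → not eligible.
Internet Stipend — status temporary ✗ (requires full-time or seasonal) → not eligible.
RSU Program — status temporary ✓ (not excluded); service 1693 days ≥ 9 months (≈270 days) ✓; site Raleigh ✗ (not Fresno or Madison) → not eligible.
Spot Bonus Program — site Raleigh ✗ (not Porto) → not eligible.
Retirement Savings Plan — status temporary ✗ (excluded) → not eligible.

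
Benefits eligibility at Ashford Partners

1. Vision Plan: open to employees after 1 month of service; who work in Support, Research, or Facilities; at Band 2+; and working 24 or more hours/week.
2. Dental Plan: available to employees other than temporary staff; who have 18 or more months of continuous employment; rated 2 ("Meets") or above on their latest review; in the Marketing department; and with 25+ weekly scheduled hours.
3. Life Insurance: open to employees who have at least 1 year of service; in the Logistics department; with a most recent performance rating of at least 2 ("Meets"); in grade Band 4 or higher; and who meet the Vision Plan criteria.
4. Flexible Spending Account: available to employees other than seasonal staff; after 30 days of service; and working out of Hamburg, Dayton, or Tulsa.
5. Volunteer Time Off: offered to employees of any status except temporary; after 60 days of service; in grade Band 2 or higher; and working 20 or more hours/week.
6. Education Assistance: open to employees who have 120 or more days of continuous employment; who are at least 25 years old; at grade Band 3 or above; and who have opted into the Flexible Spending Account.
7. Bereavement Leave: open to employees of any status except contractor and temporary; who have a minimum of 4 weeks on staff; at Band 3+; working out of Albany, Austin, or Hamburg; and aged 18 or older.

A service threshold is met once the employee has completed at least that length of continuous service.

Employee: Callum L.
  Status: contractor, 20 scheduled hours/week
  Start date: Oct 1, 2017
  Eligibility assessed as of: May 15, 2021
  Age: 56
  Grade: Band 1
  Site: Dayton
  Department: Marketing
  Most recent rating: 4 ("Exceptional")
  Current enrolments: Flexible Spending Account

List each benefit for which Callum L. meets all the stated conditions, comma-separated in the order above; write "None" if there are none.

Flexible Spending Account

Service from Oct 1, 2017 to May 15, 2021: 1322 days.
Vision Plan — service 1322 days ≥ 1 month (≈30 days) ✓; dept Marketing ✗ → not eligible.
Dental Plan — status contractor ✓ (not excluded); service 1322 days ≥ 18 months (≈540 days) ✓; rating 4 ≥ 2 ✓; dept Marketing ✓; 20 hrs/wk < 25 ✗ → not eligible.
Life Insurance — service 1322 days ≥ 1 year (≈365 days) ✓; dept Marketing ✗ → not eligible.
Flexible Spending Account — status contractor ✓ (not excluded); service 1322 days ≥ 30 days ✓; site Dayton ✓ → eligible.
Volunteer Time Off — status contractor ✓ (not excluded); service 1322 days ≥ 60 days ✓; grade Band 1 < Band 2 ✗ → not eligible.
Education Assistance — service 1322 days ≥ 120 days ✓; age 56 ≥ 25 ✓; grade Band 1 < Band 3 ✗ → not eligible.
Bereavement Leave — status contractor ✗ (excluded) → not eligible.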